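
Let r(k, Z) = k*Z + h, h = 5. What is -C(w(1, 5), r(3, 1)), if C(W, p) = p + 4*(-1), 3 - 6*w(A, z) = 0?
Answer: -4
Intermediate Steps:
w(A, z) = ½ (w(A, z) = ½ - ⅙*0 = ½ + 0 = ½)
r(k, Z) = 5 + Z*k (r(k, Z) = k*Z + 5 = Z*k + 5 = 5 + Z*k)
C(W, p) = -4 + p (C(W, p) = p - 4 = -4 + p)
-C(w(1, 5), r(3, 1)) = -(-4 + (5 + 1*3)) = -(-4 + (5 + 3)) = -(-4 + 8) = -1*4 = -4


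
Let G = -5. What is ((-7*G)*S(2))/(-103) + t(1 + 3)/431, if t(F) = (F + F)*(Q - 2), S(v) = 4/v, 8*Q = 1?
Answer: -31715/44393 ≈ -0.71441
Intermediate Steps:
Q = 1/8 (Q = (1/8)*1 = 1/8 ≈ 0.12500)
t(F) = -15*F/4 (t(F) = (F + F)*(1/8 - 2) = (2*F)*(-15/8) = -15*F/4)
((-7*G)*S(2))/(-103) + t(1 + 3)/431 = ((-7*(-5))*(4/2))/(-103) - 15*(1 + 3)/4/431 = (35*(4*(1/2)))*(-1/103) - 15/4*4*(1/431) = (35*2)*(-1/103) - 15*1/431 = 70*(-1/103) - 15/431 = -70/103 - 15/431 = -31715/44393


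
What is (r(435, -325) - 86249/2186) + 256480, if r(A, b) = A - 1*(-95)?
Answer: 561737611/2186 ≈ 2.5697e+5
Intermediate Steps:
r(A, b) = 95 + A (r(A, b) = A + 95 = 95 + A)
(r(435, -325) - 86249/2186) + 256480 = ((95 + 435) - 86249/2186) + 256480 = (530 - 86249*1/2186) + 256480 = (530 - 86249/2186) + 256480 = 1072331/2186 + 256480 = 561737611/2186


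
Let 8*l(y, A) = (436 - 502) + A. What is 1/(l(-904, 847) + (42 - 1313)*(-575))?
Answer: 8/5847381 ≈ 1.3681e-6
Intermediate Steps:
l(y, A) = -33/4 + A/8 (l(y, A) = ((436 - 502) + A)/8 = (-66 + A)/8 = -33/4 + A/8)
1/(l(-904, 847) + (42 - 1313)*(-575)) = 1/((-33/4 + (1/8)*847) + (42 - 1313)*(-575)) = 1/((-33/4 + 847/8) - 1271*(-575)) = 1/(781/8 + 730825) = 1/(5847381/8) = 8/5847381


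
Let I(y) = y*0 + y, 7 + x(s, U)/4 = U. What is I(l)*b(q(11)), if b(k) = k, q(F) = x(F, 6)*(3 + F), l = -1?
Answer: 56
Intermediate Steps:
x(s, U) = -28 + 4*U
q(F) = -12 - 4*F (q(F) = (-28 + 4*6)*(3 + F) = (-28 + 24)*(3 + F) = -4*(3 + F) = -12 - 4*F)
I(y) = y (I(y) = 0 + y = y)
I(l)*b(q(11)) = -(-12 - 4*11) = -(-12 - 44) = -1*(-56) = 56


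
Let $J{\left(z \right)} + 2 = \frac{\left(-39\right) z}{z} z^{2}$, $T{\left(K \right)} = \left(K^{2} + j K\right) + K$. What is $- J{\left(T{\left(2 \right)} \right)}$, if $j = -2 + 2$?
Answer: $1406$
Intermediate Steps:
$j = 0$
$T{\left(K \right)} = K + K^{2}$ ($T{\left(K \right)} = \left(K^{2} + 0 K\right) + K = \left(K^{2} + 0\right) + K = K^{2} + K = K + K^{2}$)
$J{\left(z \right)} = -2 - 39 z^{2}$ ($J{\left(z \right)} = -2 + \frac{\left(-39\right) z}{z} z^{2} = -2 - 39 z^{2}$)
$- J{\left(T{\left(2 \right)} \right)} = - (-2 - 39 \left(2 \left(1 + 2\right)\right)^{2}) = - (-2 - 39 \left(2 \cdot 3\right)^{2}) = - (-2 - 39 \cdot 6^{2}) = - (-2 - 1404) = \left(-1\right) \left(-1406\right) = 1406$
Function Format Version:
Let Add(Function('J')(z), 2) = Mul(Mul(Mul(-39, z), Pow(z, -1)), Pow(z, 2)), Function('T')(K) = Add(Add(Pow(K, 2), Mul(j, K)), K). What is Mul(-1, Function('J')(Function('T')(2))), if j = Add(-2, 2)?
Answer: 1406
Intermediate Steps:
j = 0
Function('T')(K) = Add(K, Pow(K, 2)) (Function('T')(K) = Add(Add(Pow(K, 2), Mul(0, K)), K) = Add(Add(Pow(K, 2), 0), K) = Add(Pow(K, 2), K) = Add(K, Pow(K, 2)))
Function('J')(z) = Add(-2, Mul(-39, Pow(z, 2))) (Function('J')(z) = Add(-2, Mul(Mul(Mul(-39, z), Pow(z, -1)), Pow(z, 2))) = Add(-2, Mul(-39, Pow(z, 2))))
Mul(-1, Function('J')(Function('T')(2))) = Mul(-1, Add(-2, Mul(-39, Pow(Mul(2, Add(1, 2)), 2)))) = Mul(-1, Add(-2, Mul(-39, Pow(Mul(2, 3), 2)))) = Mul(-1, Add(-2, Mul(-39, Pow(6, 2)))) = Mul(-1, Add(-2, Mul(-39, 36))) = Mul(-1, Add(-2, -1404)) = Mul(-1, -1406) = 1406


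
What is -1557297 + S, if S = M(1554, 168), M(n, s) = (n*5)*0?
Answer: -1557297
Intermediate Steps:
M(n, s) = 0 (M(n, s) = (5*n)*0 = 0)
S = 0
-1557297 + S = -1557297 + 0 = -1557297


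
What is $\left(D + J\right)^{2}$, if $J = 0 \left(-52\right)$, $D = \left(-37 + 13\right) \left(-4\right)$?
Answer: $9216$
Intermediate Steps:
$D = 96$ ($D = \left(-24\right) \left(-4\right) = 96$)
$J = 0$
$\left(D + J\right)^{2} = \left(96 + 0\right)^{2} = 96^{2} = 9216$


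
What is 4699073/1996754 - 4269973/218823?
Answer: -7497820416563/436935700542 ≈ -17.160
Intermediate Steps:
4699073/1996754 - 4269973/218823 = -7497820416563/436935700542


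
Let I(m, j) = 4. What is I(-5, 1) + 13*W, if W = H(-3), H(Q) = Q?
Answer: -35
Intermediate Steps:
W = -3
I(-5, 1) + 13*W = 4 + 13*(-3) = 4 - 39 = -35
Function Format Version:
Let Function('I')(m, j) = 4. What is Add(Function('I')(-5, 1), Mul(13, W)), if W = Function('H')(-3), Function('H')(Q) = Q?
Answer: -35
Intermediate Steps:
W = -3
Add(Function('I')(-5, 1), Mul(13, W)) = Add(4, Mul(13, -3)) = Add(4, -39) = -35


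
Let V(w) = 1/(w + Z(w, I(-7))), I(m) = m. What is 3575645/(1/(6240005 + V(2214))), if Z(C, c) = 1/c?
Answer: 345769725409482340/15497 ≈ 2.2312e+13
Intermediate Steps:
V(w) = 1/(-1/7 + w) (V(w) = 1/(w + 1/(-7)) = 1/(w - 1/7) = 1/(-1/7 + w))
3575645/(1/(6240005 + V(2214))) = 3575645/(1/(6240005 + 7/(-1 + 7*2214))) = 3575645/(1/(6240005 + 7/(-1 + 15498))) = 3575645/(1/(6240005 + 7/15497)) = 3575645/(1/(96701357492/15497)) = 3575645/(15497/96701357492) = 3575645*(96701357492/15497) = 345769725409482340/15497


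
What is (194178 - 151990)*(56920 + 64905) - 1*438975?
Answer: 5139114125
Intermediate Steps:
(194178 - 151990)*(56920 + 64905) - 1*438975 = 42188*121825 - 438975 = 5139553100 - 438975 = 5139114125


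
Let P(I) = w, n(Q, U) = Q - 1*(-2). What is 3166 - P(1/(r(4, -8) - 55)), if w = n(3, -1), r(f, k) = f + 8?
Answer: 3161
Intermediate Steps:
r(f, k) = 8 + f
n(Q, U) = 2 + Q (n(Q, U) = Q + 2 = 2 + Q)
w = 5 (w = 2 + 3 = 5)
P(I) = 5
3166 - P(1/(r(4, -8) - 55)) = 3166 - 1*5 = 3166 - 5 = 3161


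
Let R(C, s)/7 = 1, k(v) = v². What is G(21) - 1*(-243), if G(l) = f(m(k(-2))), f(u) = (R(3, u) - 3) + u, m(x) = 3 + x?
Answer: 254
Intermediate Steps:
R(C, s) = 7 (R(C, s) = 7*1 = 7)
f(u) = 4 + u (f(u) = (7 - 3) + u = 4 + u)
G(l) = 11 (G(l) = 4 + (3 + (-2)²) = 4 + (3 + 4) = 4 + 7 = 11)
G(21) - 1*(-243) = 11 - 1*(-243) = 11 + 243 = 254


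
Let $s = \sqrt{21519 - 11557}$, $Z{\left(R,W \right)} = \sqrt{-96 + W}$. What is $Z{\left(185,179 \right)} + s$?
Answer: $\sqrt{83} + \sqrt{9962} \approx 108.92$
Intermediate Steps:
$s = \sqrt{9962} \approx 99.81$
$Z{\left(185,179 \right)} + s = \sqrt{-96 + 179} + \sqrt{9962} = \sqrt{83} + \sqrt{9962}$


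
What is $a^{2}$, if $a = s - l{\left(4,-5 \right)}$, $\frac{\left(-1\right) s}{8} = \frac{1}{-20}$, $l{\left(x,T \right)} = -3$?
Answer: $\frac{289}{25} \approx 11.56$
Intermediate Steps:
$s = \frac{2}{5}$ ($s = - \frac{8}{-20} = \left(-8\right) \left(- \frac{1}{20}\right) = \frac{2}{5} \approx 0.4$)
$a = \frac{17}{5}$ ($a = \frac{2}{5} - -3 = \frac{2}{5} + 3 = \frac{17}{5} \approx 3.4$)
$a^{2} = \left(\frac{17}{5}\right)^{2} = \frac{289}{25}$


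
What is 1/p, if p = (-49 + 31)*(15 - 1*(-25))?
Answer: -1/720 ≈ -0.0013889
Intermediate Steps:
p = -720 (p = -18*(15 + 25) = -18*40 = -720)
1/p = 1/(-720) = -1/720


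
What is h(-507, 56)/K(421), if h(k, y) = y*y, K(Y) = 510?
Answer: 1568/255 ≈ 6.1490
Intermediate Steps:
h(k, y) = y²
h(-507, 56)/K(421) = 56²/510 = 3136*(1/510) = 1568/255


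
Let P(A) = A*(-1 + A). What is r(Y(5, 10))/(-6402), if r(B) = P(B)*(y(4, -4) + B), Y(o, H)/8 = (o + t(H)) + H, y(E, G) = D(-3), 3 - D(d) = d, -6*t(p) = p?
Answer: -17143360/86427 ≈ -198.36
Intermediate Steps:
t(p) = -p/6
D(d) = 3 - d
y(E, G) = 6 (y(E, G) = 3 - 1*(-3) = 3 + 3 = 6)
Y(o, H) = 8*o + 20*H/3 (Y(o, H) = 8*((o - H/6) + H) = 8*(o + 5*H/6) = 8*o + 20*H/3)
r(B) = B*(-1 + B)*(6 + B) (r(B) = (B*(-1 + B))*(6 + B) = B*(-1 + B)*(6 + B))
r(Y(5, 10))/(-6402) = ((8*5 + (20/3)*10)*(-1 + (8*5 + (20/3)*10))*(6 + (8*5 + (20/3)*10)))/(-6402) = ((40 + 200/3)*(-1 + (40 + 200/3))*(6 + (40 + 200/3)))*(-1/6402) = (320*(-1 + 320/3)*(6 + 320/3)/3)*(-1/6402) = ((320/3)*(317/3)*(338/3))*(-1/6402) = (34286720/27)*(-1/6402) = -17143360/86427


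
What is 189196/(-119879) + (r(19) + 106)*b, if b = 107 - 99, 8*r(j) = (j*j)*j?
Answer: 923718257/119879 ≈ 7705.4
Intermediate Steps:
r(j) = j³/8 (r(j) = ((j*j)*j)/8 = (j²*j)/8 = j³/8)
b = 8
189196/(-119879) + (r(19) + 106)*b = 189196/(-119879) + ((⅛)*19³ + 106)*8 = 189196*(-1/119879) + ((⅛)*6859 + 106)*8 = -189196/119879 + (6859/8 + 106)*8 = -189196/119879 + (7707/8)*8 = -189196/119879 + 7707 = 923718257/119879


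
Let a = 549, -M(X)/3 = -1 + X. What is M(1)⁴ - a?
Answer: -549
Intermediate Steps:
M(X) = 3 - 3*X (M(X) = -3*(-1 + X) = 3 - 3*X)
M(1)⁴ - a = (3 - 3*1)⁴ - 1*549 = (3 - 3)⁴ - 549 = 0⁴ - 549 = 0 - 549 = -549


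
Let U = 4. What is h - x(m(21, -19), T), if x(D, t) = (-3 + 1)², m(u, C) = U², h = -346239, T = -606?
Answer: -346243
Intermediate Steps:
m(u, C) = 16 (m(u, C) = 4² = 16)
x(D, t) = 4 (x(D, t) = (-2)² = 4)
h - x(m(21, -19), T) = -346239 - 1*4 = -346239 - 4 = -346243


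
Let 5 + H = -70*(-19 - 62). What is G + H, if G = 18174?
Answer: 23839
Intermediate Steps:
H = 5665 (H = -5 - 70*(-19 - 62) = -5 - 70*(-81) = -5 + 5670 = 5665)
G + H = 18174 + 5665 = 23839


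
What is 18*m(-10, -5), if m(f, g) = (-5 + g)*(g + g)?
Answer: 1800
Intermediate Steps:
m(f, g) = 2*g*(-5 + g) (m(f, g) = (-5 + g)*(2*g) = 2*g*(-5 + g))
18*m(-10, -5) = 18*(2*(-5)*(-5 - 5)) = 18*(2*(-5)*(-10)) = 18*100 = 1800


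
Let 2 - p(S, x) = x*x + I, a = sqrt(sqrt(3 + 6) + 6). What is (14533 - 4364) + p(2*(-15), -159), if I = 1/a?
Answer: -45331/3 ≈ -15110.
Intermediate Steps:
a = 3 (a = sqrt(sqrt(9) + 6) = sqrt(3 + 6) = sqrt(9) = 3)
I = 1/3 ≈ 0.33333
p(S, x) = 5/3 - x**2 (p(S, x) = 2 - (x*x + 1/3) = 2 - (x**2 + 1/3) = 2 - (1/3 + x**2) = 2 + (-1/3 - x**2) = 5/3 - x**2)
(14533 - 4364) + p(2*(-15), -159) = (14533 - 4364) + (5/3 - 1*(-159)**2) = 10169 + (5/3 - 1*25281) = 10169 + (5/3 - 25281) = 10169 - 75838/3 = -45331/3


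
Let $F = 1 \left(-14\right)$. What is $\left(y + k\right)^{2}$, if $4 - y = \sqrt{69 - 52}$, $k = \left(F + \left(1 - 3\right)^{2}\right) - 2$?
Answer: $81 + 16 \sqrt{17} \approx 146.97$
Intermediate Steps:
$F = -14$
$k = -12$ ($k = \left(-14 + \left(1 - 3\right)^{2}\right) - 2 = \left(-14 + \left(-2\right)^{2}\right) - 2 = \left(-14 + 4\right) - 2 = -10 - 2 = -12$)
$y = 4 - \sqrt{17}$ ($y = 4 - \sqrt{69 - 52} = 4 - \sqrt{17} \approx -0.12311$)
$\left(y + k\right)^{2} = \left(\left(4 - \sqrt{17}\right) - 12\right)^{2} = \left(-8 - \sqrt{17}\right)^{2}$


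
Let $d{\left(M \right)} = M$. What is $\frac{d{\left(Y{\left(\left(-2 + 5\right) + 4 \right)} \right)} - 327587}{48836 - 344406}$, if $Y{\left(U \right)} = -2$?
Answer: $\frac{327589}{295570} \approx 1.1083$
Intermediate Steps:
$\frac{d{\left(Y{\left(\left(-2 + 5\right) + 4 \right)} \right)} - 327587}{48836 - 344406} = \frac{-2 - 327587}{48836 - 344406} = - \frac{327589}{-295570} = \left(-327589\right) \left(- \frac{1}{295570}\right) = \frac{327589}{295570}$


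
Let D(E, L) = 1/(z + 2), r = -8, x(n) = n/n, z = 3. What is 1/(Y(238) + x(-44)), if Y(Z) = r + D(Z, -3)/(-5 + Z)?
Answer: -1165/8154 ≈ -0.14287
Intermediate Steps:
x(n) = 1
D(E, L) = ⅕ (D(E, L) = 1/(3 + 2) = 1/5 = ⅕)
Y(Z) = -8 + 1/(5*(-5 + Z)) (Y(Z) = -8 + (⅕)/(-5 + Z) = -8 + 1/(5*(-5 + Z)))
1/(Y(238) + x(-44)) = 1/((201 - 40*238)/(5*(-5 + 238)) + 1) = 1/((⅕)*(201 - 9520)/233 + 1) = 1/((⅕)*(1/233)*(-9319) + 1) = 1/(-9319/1165 + 1) = 1/(-8154/1165) = -1165/8154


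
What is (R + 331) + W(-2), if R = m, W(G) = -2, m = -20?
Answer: 309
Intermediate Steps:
R = -20
(R + 331) + W(-2) = (-20 + 331) - 2 = 311 - 2 = 309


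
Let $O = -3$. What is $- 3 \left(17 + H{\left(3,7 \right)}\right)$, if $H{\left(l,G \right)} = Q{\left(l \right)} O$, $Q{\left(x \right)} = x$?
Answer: $-24$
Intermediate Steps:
$H{\left(l,G \right)} = - 3 l$ ($H{\left(l,G \right)} = l \left(-3\right) = - 3 l$)
$- 3 \left(17 + H{\left(3,7 \right)}\right) = - 3 \left(17 - 9\right) = \left(-3\right) 8 = -24$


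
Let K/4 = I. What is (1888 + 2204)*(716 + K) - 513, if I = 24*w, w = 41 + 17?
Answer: 25713615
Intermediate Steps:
w = 58
I = 1392 (I = 24*58 = 1392)
K = 5568 (K = 4*1392 = 5568)
(1888 + 2204)*(716 + K) - 513 = (1888 + 2204)*(716 + 5568) - 513 = 4092*6284 - 513 = 25714128 - 513 = 25713615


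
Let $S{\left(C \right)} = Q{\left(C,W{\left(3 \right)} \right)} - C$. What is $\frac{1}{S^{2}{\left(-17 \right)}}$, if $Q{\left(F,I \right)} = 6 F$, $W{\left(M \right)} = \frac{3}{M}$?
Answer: $\frac{1}{7225} \approx 0.00013841$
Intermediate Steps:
$S{\left(C \right)} = 5 C$ ($S{\left(C \right)} = 6 C - C = 5 C$)
$\frac{1}{S^{2}{\left(-17 \right)}} = \frac{1}{\left(5 \left(-17\right)\right)^{2}} = \frac{1}{\left(-85\right)^{2}} = \frac{1}{7225}$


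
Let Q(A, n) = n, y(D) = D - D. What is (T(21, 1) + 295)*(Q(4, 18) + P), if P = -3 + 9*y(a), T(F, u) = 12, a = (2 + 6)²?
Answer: 4605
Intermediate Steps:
a = 64 (a = 8² = 64)
y(D) = 0
P = -3 (P = -3 + 9*0 = -3 + 0 = -3)
(T(21, 1) + 295)*(Q(4, 18) + P) = (12 + 295)*(18 - 3) = 307*15 = 4605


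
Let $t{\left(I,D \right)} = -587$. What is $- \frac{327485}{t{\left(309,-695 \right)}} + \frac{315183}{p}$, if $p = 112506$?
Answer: $\frac{12343013277}{22013674} \approx 560.7$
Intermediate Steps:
$- \frac{327485}{t{\left(309,-695 \right)}} + \frac{315183}{p} = - \frac{327485}{-587} + \frac{315183}{112506} = \left(-327485\right) \left(- \frac{1}{587}\right) + 315183 \cdot \frac{1}{112506} = \frac{327485}{587} + \frac{105061}{37502} = \frac{12343013277}{22013674}$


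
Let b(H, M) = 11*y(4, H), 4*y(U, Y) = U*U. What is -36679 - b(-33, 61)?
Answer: -36723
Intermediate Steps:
y(U, Y) = U**2/4 (y(U, Y) = (U*U)/4 = U**2/4)
b(H, M) = 44 (b(H, M) = 11*((1/4)*4**2) = 11*((1/4)*16) = 11*4 = 44)
-36679 - b(-33, 61) = -36679 - 1*44 = -36679 - 44 = -36723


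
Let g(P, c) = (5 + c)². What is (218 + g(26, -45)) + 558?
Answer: 2376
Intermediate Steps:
(218 + g(26, -45)) + 558 = (218 + (5 - 45)²) + 558 = (218 + (-40)²) + 558 = (218 + 1600) + 558 = 1818 + 558 = 2376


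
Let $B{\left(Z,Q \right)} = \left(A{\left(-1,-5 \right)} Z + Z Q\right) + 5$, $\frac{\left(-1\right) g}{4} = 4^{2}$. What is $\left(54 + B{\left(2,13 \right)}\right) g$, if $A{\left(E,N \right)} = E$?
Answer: $-5312$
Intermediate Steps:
$g = -64$ ($g = - 4 \cdot 4^{2} = \left(-4\right) 16 = -64$)
$B{\left(Z,Q \right)} = 5 - Z + Q Z$ ($B{\left(Z,Q \right)} = \left(- Z + Z Q\right) + 5 = \left(- Z + Q Z\right) + 5 = 5 - Z + Q Z$)
$\left(54 + B{\left(2,13 \right)}\right) g = \left(54 + \left(5 - 2 + 13 \cdot 2\right)\right) \left(-64\right) = \left(54 + \left(5 - 2 + 26\right)\right) \left(-64\right) = \left(54 + 29\right) \left(-64\right) = 83 \left(-64\right) = -5312$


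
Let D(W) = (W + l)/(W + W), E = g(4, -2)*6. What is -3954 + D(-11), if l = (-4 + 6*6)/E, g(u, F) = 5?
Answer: -1304671/330 ≈ -3953.5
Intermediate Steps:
E = 30 (E = 5*6 = 30)
l = 16/15 (l = (-4 + 6*6)/30 = (-4 + 36)*(1/30) = 32*(1/30) = 16/15 ≈ 1.0667)
D(W) = (16/15 + W)/(2*W) (D(W) = (W + 16/15)/(W + W) = (16/15 + W)/((2*W)) = (16/15 + W)*(1/(2*W)) = (16/15 + W)/(2*W))
-3954 + D(-11) = -3954 + (1/30)*(16 + 15*(-11))/(-11) = -3954 + (1/30)*(-1/11)*(16 - 165) = -3954 + (1/30)*(-1/11)*(-149) = -3954 + 149/330 = -1304671/330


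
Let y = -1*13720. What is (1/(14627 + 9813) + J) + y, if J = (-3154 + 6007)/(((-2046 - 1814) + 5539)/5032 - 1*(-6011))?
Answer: -10142657379897529/739286317640 ≈ -13720.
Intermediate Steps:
y = -13720
J = 14356296/30249031 (J = 2853/((-3860 + 5539)*(1/5032) + 6011) = 2853/(1679*(1/5032) + 6011) = 2853/(1679/5032 + 6011) = 2853/(30249031/5032) = 2853*(5032/30249031) = 14356296/30249031 ≈ 0.47460)
(1/(14627 + 9813) + J) + y = (1/(14627 + 9813) + 14356296/30249031) - 13720 = (1/24440 + 14356296/30249031) - 13720 = 350898123271/739286317640 - 13720 = -10142657379897529/739286317640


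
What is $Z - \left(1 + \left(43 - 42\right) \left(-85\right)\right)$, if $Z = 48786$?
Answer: $48870$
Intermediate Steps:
$Z - \left(1 + \left(43 - 42\right) \left(-85\right)\right) = 48786 - \left(1 + \left(43 - 42\right) \left(-85\right)\right) = 48786 - \left(1 + 1 \left(-85\right)\right) = 48786 - \left(1 - 85\right) = 48786 - -84 = 48786 + 84 = 48870$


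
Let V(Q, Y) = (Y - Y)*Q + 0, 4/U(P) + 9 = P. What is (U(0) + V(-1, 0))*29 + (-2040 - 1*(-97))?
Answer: -17603/9 ≈ -1955.9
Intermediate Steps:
U(P) = 4/(-9 + P)
V(Q, Y) = 0 (V(Q, Y) = 0*Q + 0 = 0 + 0 = 0)
(U(0) + V(-1, 0))*29 + (-2040 - 1*(-97)) = (4/(-9 + 0) + 0)*29 + (-2040 - 1*(-97)) = (4/(-9) + 0)*29 + (-2040 + 97) = (4*(-⅑) + 0)*29 - 1943 = (-4/9 + 0)*29 - 1943 = -4/9*29 - 1943 = -116/9 - 1943 = -17603/9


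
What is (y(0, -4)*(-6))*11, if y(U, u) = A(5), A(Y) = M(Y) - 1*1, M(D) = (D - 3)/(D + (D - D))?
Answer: 198/5 ≈ 39.600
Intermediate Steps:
M(D) = (-3 + D)/D (M(D) = (-3 + D)/(D + 0) = (-3 + D)/D)
A(Y) = -1 + (-3 + Y)/Y (A(Y) = (-3 + Y)/Y - 1*1 = (-3 + Y)/Y - 1 = -1 + (-3 + Y)/Y)
y(U, u) = -⅗ (y(U, u) = -3/5 = -3*⅕ = -⅗)
(y(0, -4)*(-6))*11 = -⅗*(-6)*11 = (18/5)*11 = 198/5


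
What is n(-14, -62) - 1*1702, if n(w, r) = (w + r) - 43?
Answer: -1821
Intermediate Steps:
n(w, r) = -43 + r + w (n(w, r) = (r + w) - 43 = -43 + r + w)
n(-14, -62) - 1*1702 = (-43 - 62 - 14) - 1*1702 = -119 - 1702 = -1821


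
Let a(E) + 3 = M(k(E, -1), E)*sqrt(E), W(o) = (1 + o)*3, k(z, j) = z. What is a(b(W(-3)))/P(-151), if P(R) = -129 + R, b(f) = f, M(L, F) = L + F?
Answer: 3/280 + 3*I*sqrt(6)/70 ≈ 0.010714 + 0.10498*I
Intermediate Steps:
M(L, F) = F + L
W(o) = 3 + 3*o
a(E) = -3 + 2*E**(3/2) (a(E) = -3 + (E + E)*sqrt(E) = -3 + (2*E)*sqrt(E) = -3 + 2*E**(3/2))
a(b(W(-3)))/P(-151) = (-3 + 2*(3 + 3*(-3))**(3/2))/(-129 - 151) = (-3 + 2*(3 - 9)**(3/2))/(-280) = (-3 + 2*(-6)**(3/2))*(-1/280) = (-3 + 2*(-6*I*sqrt(6)))*(-1/280) = (-3 - 12*I*sqrt(6))*(-1/280) = 3/280 + 3*I*sqrt(6)/70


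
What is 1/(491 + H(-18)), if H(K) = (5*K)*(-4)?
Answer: 1/851 ≈ 0.0011751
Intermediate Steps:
H(K) = -20*K
1/(491 + H(-18)) = 1/(491 - 20*(-18)) = 1/(491 + 360) = 1/851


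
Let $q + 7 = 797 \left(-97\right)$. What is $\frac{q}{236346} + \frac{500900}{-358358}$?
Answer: $- \frac{1106761504}{641639999} \approx -1.7249$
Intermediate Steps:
$q = -77316$ ($q = -7 + 797 \left(-97\right) = -7 - 77309 = -77316$)
$\frac{q}{236346} + \frac{500900}{-358358} = - \frac{77316}{236346} + \frac{500900}{-358358} = \left(-77316\right) \frac{1}{236346} + 500900 \left(- \frac{1}{358358}\right) = - \frac{12886}{39391} - \frac{250450}{179179} = - \frac{1106761504}{641639999}$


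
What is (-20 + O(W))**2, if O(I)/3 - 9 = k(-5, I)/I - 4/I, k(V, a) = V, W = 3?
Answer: 4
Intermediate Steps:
O(I) = 27 - 27/I (O(I) = 27 + 3*(-5/I - 4/I) = 27 + 3*(-9/I) = 27 - 27/I)
(-20 + O(W))**2 = (-20 + (27 - 27/3))**2 = (-20 + (27 - 27*1/3))**2 = (-20 + (27 - 9))**2 = (-20 + 18)**2 = (-2)**2 = 4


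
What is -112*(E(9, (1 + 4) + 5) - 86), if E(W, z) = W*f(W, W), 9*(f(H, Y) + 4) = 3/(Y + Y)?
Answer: 40936/3 ≈ 13645.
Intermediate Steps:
f(H, Y) = -4 + 1/(6*Y) (f(H, Y) = -4 + (3/(Y + Y))/9 = -4 + (3/(2*Y))/9 = -4 + 1/(6*Y))
E(W, z) = W*(-4 + 1/(6*W))
-112*(E(9, (1 + 4) + 5) - 86) = -112*((⅙ - 4*9) - 86) = -112*((⅙ - 36) - 86) = -112*(-215/6 - 86) = -112*(-731/6) = 40936/3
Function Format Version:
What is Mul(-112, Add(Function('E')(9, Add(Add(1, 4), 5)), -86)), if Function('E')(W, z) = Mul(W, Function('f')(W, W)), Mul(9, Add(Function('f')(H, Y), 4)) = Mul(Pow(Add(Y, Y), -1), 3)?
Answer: Rational(40936, 3) ≈ 13645.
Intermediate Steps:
Function('f')(H, Y) = Add(-4, Mul(Rational(1, 6), Pow(Y, -1))) (Function('f')(H, Y) = Add(-4, Mul(Rational(1, 9), Mul(Pow(Add(Y, Y), -1), 3))) = Add(-4, Mul(Rational(1, 9), Mul(Pow(Mul(2, Y), -1), 3))) = Add(-4, Mul(Rational(1, 9), Mul(Mul(Rational(1, 2), Pow(Y, -1)), 3))) = Add(-4, Mul(Rational(1, 9), Mul(Rational(3, 2), Pow(Y, -1)))) = Add(-4, Mul(Rational(1, 6), Pow(Y, -1))))
Function('E')(W, z) = Mul(W, Add(-4, Mul(Rational(1, 6), Pow(W, -1))))
Mul(-112, Add(Function('E')(9, Add(Add(1, 4), 5)), -86)) = Mul(-112, Add(Add(Rational(1, 6), Mul(-4, 9)), -86)) = Mul(-112, Add(Add(Rational(1, 6), -36), -86)) = Mul(-112, Add(Rational(-215, 6), -86)) = Mul(-112, Rational(-731, 6)) = Rational(40936, 3)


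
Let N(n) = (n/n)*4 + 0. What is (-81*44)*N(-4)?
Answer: -14256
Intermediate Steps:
N(n) = 4 (N(n) = 1*4 + 0 = 4 + 0 = 4)
(-81*44)*N(-4) = -81*44*4 = -3564*4 = -14256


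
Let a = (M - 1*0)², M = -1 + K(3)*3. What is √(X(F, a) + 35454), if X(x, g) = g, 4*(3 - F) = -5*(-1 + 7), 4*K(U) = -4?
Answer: √35470 ≈ 188.33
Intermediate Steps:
K(U) = -1 (K(U) = (¼)*(-4) = -1)
M = -4 (M = -1 - 1*3 = -1 - 3 = -4)
a = 16 (a = (-4 - 1*0)² = (-4 + 0)² = (-4)² = 16)
F = 21/2 (F = 3 - (-5)*(-1 + 7)/4 = 3 - (-5)*6/4 = 3 - ¼*(-30) = 3 + 15/2 = 21/2 ≈ 10.500)
√(X(F, a) + 35454) = √(16 + 35454) = √35470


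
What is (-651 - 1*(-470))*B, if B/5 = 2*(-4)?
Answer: 7240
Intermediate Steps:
B = -40 (B = 5*(2*(-4)) = 5*(-8) = -40)
(-651 - 1*(-470))*B = (-651 - 1*(-470))*(-40) = (-651 + 470)*(-40) = -181*(-40) = 7240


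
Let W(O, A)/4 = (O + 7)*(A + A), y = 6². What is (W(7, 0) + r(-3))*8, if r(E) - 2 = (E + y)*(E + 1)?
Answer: -512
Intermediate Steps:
y = 36
r(E) = 2 + (1 + E)*(36 + E) (r(E) = 2 + (E + 36)*(E + 1) = 2 + (36 + E)*(1 + E) = 2 + (1 + E)*(36 + E))
W(O, A) = 8*A*(7 + O) (W(O, A) = 4*((O + 7)*(A + A)) = 4*((7 + O)*(2*A)) = 4*(2*A*(7 + O)) = 8*A*(7 + O))
(W(7, 0) + r(-3))*8 = (8*0*(7 + 7) + (38 + (-3)² + 37*(-3)))*8 = (8*0*14 + (38 + 9 - 111))*8 = (0 - 64)*8 = -64*8 = -512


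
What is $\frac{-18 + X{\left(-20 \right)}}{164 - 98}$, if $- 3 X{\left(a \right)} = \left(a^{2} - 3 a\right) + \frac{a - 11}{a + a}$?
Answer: $- \frac{20591}{7920} \approx -2.5999$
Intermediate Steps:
$X{\left(a \right)} = a - \frac{a^{2}}{3} - \frac{-11 + a}{6 a}$ ($X{\left(a \right)} = - \frac{\left(a^{2} - 3 a\right) + \frac{a - 11}{a + a}}{3} = - \frac{\left(a^{2} - 3 a\right) + \frac{-11 + a}{2 a}}{3} = - \frac{a^{2} - 3 a + \frac{-11 + a}{2 a}}{3} = a - \frac{a^{2}}{3} - \frac{-11 + a}{6 a}$)
$\frac{-18 + X{\left(-20 \right)}}{164 - 98} = \frac{-18 - \left(\frac{121}{6} + \frac{11}{120} + \frac{400}{3}\right)}{164 - 98} = \frac{-18 - \frac{18431}{120}}{66} = \left(-18 - \frac{18431}{120}\right) \frac{1}{66} = \left(- \frac{20591}{120}\right) \frac{1}{66} = - \frac{20591}{7920}$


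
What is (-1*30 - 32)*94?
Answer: -5828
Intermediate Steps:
(-1*30 - 32)*94 = (-30 - 32)*94 = -62*94 = -5828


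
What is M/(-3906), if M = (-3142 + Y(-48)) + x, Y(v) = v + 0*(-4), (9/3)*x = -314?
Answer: 706/837 ≈ 0.84349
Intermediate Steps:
x = -314/3 (x = (⅓)*(-314) = -314/3 ≈ -104.67)
Y(v) = v (Y(v) = v + 0 = v)
M = -9884/3 (M = (-3142 - 48) - 314/3 = -3190 - 314/3 = -9884/3 ≈ -3294.7)
M/(-3906) = -9884/3/(-3906) = -9884/3*(-1/3906) = 706/837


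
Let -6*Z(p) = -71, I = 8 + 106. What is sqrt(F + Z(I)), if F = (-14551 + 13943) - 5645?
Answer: I*sqrt(224682)/6 ≈ 79.001*I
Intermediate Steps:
I = 114
Z(p) = 71/6 (Z(p) = -1/6*(-71) = 71/6)
F = -6253 (F = -608 - 5645 = -6253)
sqrt(F + Z(I)) = sqrt(-6253 + 71/6) = sqrt(-37447/6) = I*sqrt(224682)/6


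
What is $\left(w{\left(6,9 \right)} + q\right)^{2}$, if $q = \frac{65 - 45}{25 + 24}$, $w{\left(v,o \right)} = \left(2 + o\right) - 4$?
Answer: $\frac{131769}{2401} \approx 54.881$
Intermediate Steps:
$w{\left(v,o \right)} = -2 + o$
$q = \frac{20}{49} \approx 0.40816$
$\left(w{\left(6,9 \right)} + q\right)^{2} = \left(\left(-2 + 9\right) + \frac{20}{49}\right)^{2} = \left(7 + \frac{20}{49}\right)^{2} = \left(\frac{363}{49}\right)^{2} = \frac{131769}{2401}$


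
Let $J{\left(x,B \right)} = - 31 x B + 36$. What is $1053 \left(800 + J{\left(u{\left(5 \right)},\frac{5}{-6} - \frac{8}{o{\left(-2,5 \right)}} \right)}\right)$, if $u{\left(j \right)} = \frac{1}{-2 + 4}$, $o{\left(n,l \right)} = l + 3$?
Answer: $\frac{3640923}{4} \approx 9.1023 \cdot 10^{5}$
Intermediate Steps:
$o{\left(n,l \right)} = 3 + l$
$u{\left(j \right)} = \frac{1}{2}$
$J{\left(x,B \right)} = 36 - 31 B x$ ($J{\left(x,B \right)} = - 31 B x + 36 = 36 - 31 B x$)
$1053 \left(800 + J{\left(u{\left(5 \right)},\frac{5}{-6} - \frac{8}{o{\left(-2,5 \right)}} \right)}\right) = 1053 \left(800 + \left(36 - 31 \left(\frac{5}{-6} - \frac{8}{3 + 5}\right) \frac{1}{2}\right)\right) = 1053 \left(800 + \left(36 - 31 \left(5 \left(- \frac{1}{6}\right) - \frac{8}{8}\right) \frac{1}{2}\right)\right) = 1053 \left(800 + \left(36 - 31 \left(- \frac{5}{6} - 1\right) \frac{1}{2}\right)\right) = 1053 \left(800 + \left(36 - \left(- \frac{341}{6}\right) \frac{1}{2}\right)\right) = 1053 \left(800 + \left(36 + \frac{341}{12}\right)\right) = 1053 \left(800 + \frac{773}{12}\right) = 1053 \cdot \frac{10373}{12} = \frac{3640923}{4}$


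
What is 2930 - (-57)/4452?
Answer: 4348139/1484 ≈ 2930.0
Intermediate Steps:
2930 - (-57)/4452 = 2930 - 1*(-19/1484) = 2930 + 19/1484 = 4348139/1484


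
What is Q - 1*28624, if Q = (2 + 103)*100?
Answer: -18124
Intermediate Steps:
Q = 10500 (Q = 105*100 = 10500)
Q - 1*28624 = 10500 - 1*28624 = 10500 - 28624 = -18124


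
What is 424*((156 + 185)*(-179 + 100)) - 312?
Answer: -11422448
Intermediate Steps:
424*((156 + 185)*(-179 + 100)) - 312 = 424*(341*(-79)) - 312 = 424*(-26939) - 312 = -11422136 - 312 = -11422448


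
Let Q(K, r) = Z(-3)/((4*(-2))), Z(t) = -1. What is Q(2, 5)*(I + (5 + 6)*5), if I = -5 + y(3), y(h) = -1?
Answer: 49/8 ≈ 6.1250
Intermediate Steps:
Q(K, r) = ⅛ (Q(K, r) = -1/(4*(-2)) = -1/(-8) = -1*(-⅛) = ⅛)
I = -6 (I = -5 - 1 = -6)
Q(2, 5)*(I + (5 + 6)*5) = (-6 + (5 + 6)*5)/8 = (-6 + 11*5)/8 = (-6 + 55)/8 = (⅛)*49 = 49/8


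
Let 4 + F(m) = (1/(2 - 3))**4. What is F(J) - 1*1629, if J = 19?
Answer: -1632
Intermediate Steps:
F(m) = -3 (F(m) = -4 + (1/(2 - 3))**4 = -4 + (1/(-1))**4 = -4 + (-1)**4 = -4 + 1 = -3)
F(J) - 1*1629 = -3 - 1*1629 = -3 - 1629 = -1632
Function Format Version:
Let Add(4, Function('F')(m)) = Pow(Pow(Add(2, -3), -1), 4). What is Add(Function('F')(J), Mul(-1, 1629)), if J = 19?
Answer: -1632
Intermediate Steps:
Function('F')(m) = -3 (Function('F')(m) = Add(-4, Pow(Pow(Add(2, -3), -1), 4)) = Add(-4, Pow(Pow(-1, -1), 4)) = Add(-4, Pow(-1, 4)) = Add(-4, 1) = -3)
Add(Function('F')(J), Mul(-1, 1629)) = Add(-3, Mul(-1, 1629)) = Add(-3, -1629) = -1632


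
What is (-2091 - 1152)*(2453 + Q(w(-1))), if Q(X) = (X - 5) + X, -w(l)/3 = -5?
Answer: -8036154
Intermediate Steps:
w(l) = 15 (w(l) = -3*(-5) = 15)
Q(X) = -5 + 2*X (Q(X) = (-5 + X) + X = -5 + 2*X)
(-2091 - 1152)*(2453 + Q(w(-1))) = (-2091 - 1152)*(2453 + (-5 + 2*15)) = -3243*(2453 + (-5 + 30)) = -3243*(2453 + 25) = -3243*2478 = -8036154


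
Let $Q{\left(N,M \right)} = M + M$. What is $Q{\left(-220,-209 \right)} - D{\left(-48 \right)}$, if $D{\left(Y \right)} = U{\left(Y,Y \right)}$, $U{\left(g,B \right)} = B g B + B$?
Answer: $110222$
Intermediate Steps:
$Q{\left(N,M \right)} = 2 M$
$U{\left(g,B \right)} = B + g B^{2}$ ($U{\left(g,B \right)} = g B^{2} + B = B + g B^{2}$)
$D{\left(Y \right)} = Y \left(1 + Y^{2}\right)$ ($D{\left(Y \right)} = Y \left(1 + Y Y\right) = Y \left(1 + Y^{2}\right)$)
$Q{\left(-220,-209 \right)} - D{\left(-48 \right)} = 2 \left(-209\right) - \left(-48 + \left(-48\right)^{3}\right) = -418 - \left(-48 - 110592\right) = -418 - -110640 = -418 + 110640 = 110222$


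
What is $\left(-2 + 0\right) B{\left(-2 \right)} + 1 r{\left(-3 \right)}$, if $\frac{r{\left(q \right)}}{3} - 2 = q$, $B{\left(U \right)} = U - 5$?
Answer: $11$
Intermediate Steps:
$B{\left(U \right)} = -5 + U$
$r{\left(q \right)} = 6 + 3 q$
$\left(-2 + 0\right) B{\left(-2 \right)} + 1 r{\left(-3 \right)} = \left(-2 + 0\right) \left(-5 - 2\right) + 1 \left(6 + 3 \left(-3\right)\right) = \left(-2\right) \left(-7\right) + 1 \left(6 - 9\right) = 14 + 1 \left(-3\right) = 14 - 3 = 11$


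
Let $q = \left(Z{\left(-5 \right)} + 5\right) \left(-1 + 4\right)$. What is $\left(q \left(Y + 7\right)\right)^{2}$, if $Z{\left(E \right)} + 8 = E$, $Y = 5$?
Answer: $82944$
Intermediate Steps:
$Z{\left(E \right)} = -8 + E$
$q = -24$ ($q = \left(\left(-8 - 5\right) + 5\right) \left(-1 + 4\right) = \left(-13 + 5\right) 3 = \left(-8\right) 3 = -24$)
$\left(q \left(Y + 7\right)\right)^{2} = \left(- 24 \left(5 + 7\right)\right)^{2} = \left(\left(-24\right) 12\right)^{2} = \left(-288\right)^{2} = 82944$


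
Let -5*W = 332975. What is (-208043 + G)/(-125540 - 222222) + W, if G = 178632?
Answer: -23159180979/347762 ≈ -66595.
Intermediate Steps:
W = -66595 (W = -⅕*332975 = -66595)
(-208043 + G)/(-125540 - 222222) + W = (-208043 + 178632)/(-125540 - 222222) - 66595 = -29411/(-347762) - 66595 = -29411*(-1/347762) - 66595 = 29411/347762 - 66595 = -23159180979/347762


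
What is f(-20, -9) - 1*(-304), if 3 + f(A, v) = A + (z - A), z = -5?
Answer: 296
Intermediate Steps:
f(A, v) = -8 (f(A, v) = -3 + (A + (-5 - A)) = -3 - 5 = -8)
f(-20, -9) - 1*(-304) = -8 - 1*(-304) = -8 + 304 = 296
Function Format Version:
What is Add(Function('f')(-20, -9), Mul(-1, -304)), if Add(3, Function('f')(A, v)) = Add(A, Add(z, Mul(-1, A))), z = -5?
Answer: 296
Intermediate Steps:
Function('f')(A, v) = -8 (Function('f')(A, v) = Add(-3, Add(A, Add(-5, Mul(-1, A)))) = Add(-3, -5) = -8)
Add(Function('f')(-20, -9), Mul(-1, -304)) = Add(-8, Mul(-1, -304)) = Add(-8, 304) = 296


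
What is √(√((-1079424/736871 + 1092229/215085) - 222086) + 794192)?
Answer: √(19949347045557304084227445200 + 158489899035*I*√5578498154022002609067599685)/158489899035 ≈ 891.17 + 0.2644*I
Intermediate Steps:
√(√((-1079424/736871 + 1092229/215085) - 222086) + 794192) = √(√(572663964419/158489899035 - 222086) + 794192) = √(√(-35197815053122591/158489899035) + 794192) = √(I*√5578498154022002609067599685/158489899035 + 794192) = √(794192 + I*√5578498154022002609067599685/158489899035)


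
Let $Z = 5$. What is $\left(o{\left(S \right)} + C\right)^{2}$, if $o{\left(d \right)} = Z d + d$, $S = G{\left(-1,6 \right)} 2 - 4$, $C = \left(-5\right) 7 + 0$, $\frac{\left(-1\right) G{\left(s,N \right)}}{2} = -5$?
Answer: $3721$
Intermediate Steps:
$G{\left(s,N \right)} = 10$ ($G{\left(s,N \right)} = \left(-2\right) \left(-5\right) = 10$)
$C = -35$ ($C = -35 + 0 = -35$)
$S = 16$ ($S = 10 \cdot 2 - 4 = 20 - 4 = 16$)
$o{\left(d \right)} = 6 d$ ($o{\left(d \right)} = 5 d + d = 6 d$)
$\left(o{\left(S \right)} + C\right)^{2} = \left(6 \cdot 16 - 35\right)^{2} = \left(96 - 35\right)^{2} = 61^{2} = 3721$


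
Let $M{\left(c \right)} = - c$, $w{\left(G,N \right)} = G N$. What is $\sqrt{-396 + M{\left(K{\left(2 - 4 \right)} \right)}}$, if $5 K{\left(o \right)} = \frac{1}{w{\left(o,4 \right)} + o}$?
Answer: $\frac{i \sqrt{39598}}{10} \approx 19.899 i$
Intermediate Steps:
$K{\left(o \right)} = \frac{1}{25 o}$ ($K{\left(o \right)} = \frac{1}{5 \left(o 4 + o\right)} = \frac{1}{5 \left(4 o + o\right)} = \frac{1}{5 \cdot 5 o} = \frac{\frac{1}{5} \frac{1}{o}}{5} = \frac{1}{25 o}$)
$\sqrt{-396 + M{\left(K{\left(2 - 4 \right)} \right)}} = \sqrt{-396 - \frac{1}{25 \left(2 - 4\right)}} = \sqrt{-396 - \frac{1}{25 \left(-2\right)}} = \sqrt{-396 - \frac{1}{25} \left(- \frac{1}{2}\right)} = \sqrt{-396 - - \frac{1}{50}} = \sqrt{-396 + \frac{1}{50}} = \sqrt{- \frac{19799}{50}} = \frac{i \sqrt{39598}}{10}$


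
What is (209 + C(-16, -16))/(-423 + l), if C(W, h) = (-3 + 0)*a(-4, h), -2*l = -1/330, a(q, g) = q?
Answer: -145860/279179 ≈ -0.52246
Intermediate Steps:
l = 1/660 (l = -(-1)/(2*330) = -½*(-1/330) = 1/660 ≈ 0.0015152)
C(W, h) = 12 (C(W, h) = (-3 + 0)*(-4) = -3*(-4) = 12)
(209 + C(-16, -16))/(-423 + l) = (209 + 12)/(-423 + 1/660) = 221/(-279179/660) = 221*(-660/279179) = -145860/279179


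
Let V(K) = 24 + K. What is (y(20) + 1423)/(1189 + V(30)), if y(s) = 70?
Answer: 1493/1243 ≈ 1.2011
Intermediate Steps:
(y(20) + 1423)/(1189 + V(30)) = (70 + 1423)/(1189 + (24 + 30)) = 1493/(1189 + 54) = 1493/1243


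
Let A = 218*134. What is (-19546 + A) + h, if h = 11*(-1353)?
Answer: -5217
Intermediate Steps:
A = 29212
h = -14883
(-19546 + A) + h = (-19546 + 29212) - 14883 = 9666 - 14883 = -5217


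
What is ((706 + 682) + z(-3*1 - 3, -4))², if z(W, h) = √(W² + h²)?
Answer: 1926596 + 5552*√13 ≈ 1.9466e+6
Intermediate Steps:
((706 + 682) + z(-3*1 - 3, -4))² = ((706 + 682) + √((-3*1 - 3)² + (-4)²))² = (1388 + √((-3 - 3)² + 16))² = (1388 + √((-6)² + 16))² = (1388 + √(36 + 16))² = (1388 + √52)² = (1388 + 2*√13)²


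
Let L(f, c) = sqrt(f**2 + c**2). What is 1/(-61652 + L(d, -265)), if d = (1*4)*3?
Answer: -61652/3800898735 - sqrt(70369)/3800898735 ≈ -1.6290e-5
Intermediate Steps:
d = 12 (d = 4*3 = 12)
L(f, c) = sqrt(c**2 + f**2)
1/(-61652 + L(d, -265)) = 1/(-61652 + sqrt((-265)**2 + 12**2)) = 1/(-61652 + sqrt(70225 + 144)) = 1/(-61652 + sqrt(70369))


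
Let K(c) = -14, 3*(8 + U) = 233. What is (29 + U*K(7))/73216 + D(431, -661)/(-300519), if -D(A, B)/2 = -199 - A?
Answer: -125547769/7334266368 ≈ -0.017118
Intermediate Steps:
U = 209/3 (U = -8 + (1/3)*233 = -8 + 233/3 = 209/3 ≈ 69.667)
D(A, B) = 398 + 2*A (D(A, B) = -2*(-199 - A) = 398 + 2*A)
(29 + U*K(7))/73216 + D(431, -661)/(-300519) = (29 + (209/3)*(-14))/73216 + (398 + 2*431)/(-300519) = (29 - 2926/3)*(1/73216) + (398 + 862)*(-1/300519) = -2839/3*1/73216 + 1260*(-1/300519) = -2839/219648 - 140/33391 = -125547769/7334266368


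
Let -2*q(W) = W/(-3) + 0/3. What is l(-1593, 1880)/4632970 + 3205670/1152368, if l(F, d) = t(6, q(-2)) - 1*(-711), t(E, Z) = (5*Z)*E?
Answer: 3713145187467/1334721593240 ≈ 2.7820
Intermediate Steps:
q(W) = W/6 (q(W) = -(W/(-3) + 0/3)/2 = -(W*(-⅓) + 0*(⅓))/2 = -(-W/3 + 0)/2 = -(-1)*W/6 = W/6)
t(E, Z) = 5*E*Z
l(F, d) = 701 (l(F, d) = 5*6*((⅙)*(-2)) - 1*(-711) = 5*6*(-⅓) + 711 = -10 + 711 = 701)
l(-1593, 1880)/4632970 + 3205670/1152368 = 701/4632970 + 3205670/1152368 = 701*(1/4632970) + 3205670*(1/1152368) = 701/4632970 + 1602835/576184 = 3713145187467/1334721593240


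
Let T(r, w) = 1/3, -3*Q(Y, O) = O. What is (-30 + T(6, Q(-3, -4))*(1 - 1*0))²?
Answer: 7921/9 ≈ 880.11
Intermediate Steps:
Q(Y, O) = -O/3
T(r, w) = ⅓
(-30 + T(6, Q(-3, -4))*(1 - 1*0))² = (-30 + (1 - 1*0)/3)² = (-30 + (1 + 0)/3)² = (-30 + (⅓)*1)² = (-30 + ⅓)² = (-89/3)² = 7921/9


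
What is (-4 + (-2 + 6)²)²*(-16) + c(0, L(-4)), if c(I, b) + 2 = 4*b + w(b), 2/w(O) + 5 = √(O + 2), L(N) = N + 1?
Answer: -30139/13 - I/13 ≈ -2318.4 - 0.076923*I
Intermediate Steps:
L(N) = 1 + N
w(O) = 2/(-5 + √(2 + O)) (w(O) = 2/(-5 + √(O + 2)) = 2/(-5 + √(2 + O)))
c(I, b) = -2 + 2/(-5 + √(2 + b)) + 4*b (c(I, b) = -2 + (4*b + 2/(-5 + √(2 + b))) = -2 + (2/(-5 + √(2 + b)) + 4*b) = -2 + 2/(-5 + √(2 + b)) + 4*b)
(-4 + (-2 + 6)²)²*(-16) + c(0, L(-4)) = (-4 + (-2 + 6)²)²*(-16) + (-2 + 2/(-5 + √(2 + (1 - 4))) + 4*(1 - 4)) = (-4 + 4²)²*(-16) + (-2 + 2/(-5 + √(2 - 3)) + 4*(-3)) = (-4 + 16)²*(-16) + (-2 + 2/(-5 + √(-1)) - 12) = 12²*(-16) + (-2 + 2/(-5 + I) - 12) = 144*(-16) + (-2 + 2*((-5 - I)/26) - 12) = -2304 + (-2 + (-5 - I)/13 - 12) = -2304 + (-14 + (-5 - I)/13) = -2318 + (-5 - I)/13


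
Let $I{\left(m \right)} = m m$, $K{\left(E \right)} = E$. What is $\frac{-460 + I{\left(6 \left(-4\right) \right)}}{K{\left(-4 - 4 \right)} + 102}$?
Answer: $\frac{58}{47} \approx 1.234$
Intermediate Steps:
$I{\left(m \right)} = m^{2}$
$\frac{-460 + I{\left(6 \left(-4\right) \right)}}{K{\left(-4 - 4 \right)} + 102} = \frac{-460 + \left(6 \left(-4\right)\right)^{2}}{\left(-4 - 4\right) + 102} = \frac{-460 + \left(-24\right)^{2}}{\left(-4 - 4\right) + 102} = \frac{-460 + 576}{-8 + 102} = \frac{116}{94} = 116 \cdot \frac{1}{94} = \frac{58}{47}$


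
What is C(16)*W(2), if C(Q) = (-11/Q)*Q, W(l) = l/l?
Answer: -11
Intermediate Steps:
W(l) = 1
C(Q) = -11
C(16)*W(2) = -11*1 = -11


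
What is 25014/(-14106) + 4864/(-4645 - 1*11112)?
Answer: -77126197/37044707 ≈ -2.0820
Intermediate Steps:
25014/(-14106) + 4864/(-4645 - 1*11112) = 25014*(-1/14106) + 4864/(-4645 - 11112) = -4169/2351 + 4864/(-15757) = -4169/2351 + 4864*(-1/15757) = -4169/2351 - 4864/15757 = -77126197/37044707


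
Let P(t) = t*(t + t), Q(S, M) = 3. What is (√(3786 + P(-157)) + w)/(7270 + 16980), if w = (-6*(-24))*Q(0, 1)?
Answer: 216/12125 + √13271/12125 ≈ 0.027315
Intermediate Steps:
P(t) = 2*t² (P(t) = t*(2*t) = 2*t²)
w = 432 (w = -6*(-24)*3 = 144*3 = 432)
(√(3786 + P(-157)) + w)/(7270 + 16980) = (√(3786 + 2*(-157)²) + 432)/(7270 + 16980) = (√(3786 + 2*24649) + 432)/24250 = (√(3786 + 49298) + 432)*(1/24250) = (√53084 + 432)*(1/24250) = (2*√13271 + 432)*(1/24250) = (432 + 2*√13271)*(1/24250) = 216/12125 + √13271/12125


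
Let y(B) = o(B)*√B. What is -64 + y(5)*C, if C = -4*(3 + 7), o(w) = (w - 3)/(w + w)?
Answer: -64 - 8*√5 ≈ -81.889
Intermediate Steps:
o(w) = (-3 + w)/(2*w) (o(w) = (-3 + w)/((2*w)) = (-3 + w)*(1/(2*w)) = (-3 + w)/(2*w))
C = -40 (C = -4*10 = -40)
y(B) = (-3 + B)/(2*√B) (y(B) = ((-3 + B)/(2*B))*√B = (-3 + B)/(2*√B))
-64 + y(5)*C = -64 + ((-3 + 5)/(2*√5))*(-40) = -64 + ((½)*(√5/5)*2)*(-40) = -64 + (√5/5)*(-40) = -64 - 8*√5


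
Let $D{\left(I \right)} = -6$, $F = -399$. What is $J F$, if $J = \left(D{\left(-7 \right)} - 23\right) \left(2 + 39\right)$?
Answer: $474411$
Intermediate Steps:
$J = -1189$ ($J = \left(-6 - 23\right) \left(2 + 39\right) = \left(-29\right) 41 = -1189$)
$J F = \left(-1189\right) \left(-399\right) = 474411$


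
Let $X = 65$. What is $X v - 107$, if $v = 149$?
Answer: $9578$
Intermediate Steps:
$X v - 107 = 65 \cdot 149 - 107 = 9685 - 107 = 9578$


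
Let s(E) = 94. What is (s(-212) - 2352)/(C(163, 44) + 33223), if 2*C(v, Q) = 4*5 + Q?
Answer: -2258/33255 ≈ -0.067900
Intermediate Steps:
C(v, Q) = 10 + Q/2 (C(v, Q) = (4*5 + Q)/2 = (20 + Q)/2 = 10 + Q/2)
(s(-212) - 2352)/(C(163, 44) + 33223) = (94 - 2352)/((10 + (½)*44) + 33223) = -2258/((10 + 22) + 33223) = -2258/(32 + 33223) = -2258/33255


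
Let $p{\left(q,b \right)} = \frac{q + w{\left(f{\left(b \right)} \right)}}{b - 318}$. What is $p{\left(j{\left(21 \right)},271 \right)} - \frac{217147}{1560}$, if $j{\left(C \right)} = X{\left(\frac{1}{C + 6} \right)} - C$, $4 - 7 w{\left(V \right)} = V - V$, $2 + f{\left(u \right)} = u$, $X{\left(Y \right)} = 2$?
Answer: $- \frac{71240123}{513240} \approx -138.8$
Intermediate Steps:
$f{\left(u \right)} = -2 + u$
$w{\left(V \right)} = \frac{4}{7}$ ($w{\left(V \right)} = \frac{4}{7} - \frac{V - V}{7} = \frac{4}{7} - 0 = \frac{4}{7} + 0 = \frac{4}{7}$)
$j{\left(C \right)} = 2 - C$
$p{\left(q,b \right)} = \frac{\frac{4}{7} + q}{-318 + b}$ ($p{\left(q,b \right)} = \frac{q + \frac{4}{7}}{b - 318} = \frac{\frac{4}{7} + q}{-318 + b}$)
$p{\left(j{\left(21 \right)},271 \right)} - \frac{217147}{1560} = \frac{\frac{4}{7} + \left(2 - 21\right)}{-318 + 271} - \frac{217147}{1560} = \frac{\frac{4}{7} + \left(2 - 21\right)}{-47} - \frac{217147}{1560} = - \frac{\frac{4}{7} - 19}{47} - \frac{217147}{1560} = \left(- \frac{1}{47}\right) \left(- \frac{129}{7}\right) - \frac{217147}{1560} = \frac{129}{329} - \frac{217147}{1560} = - \frac{71240123}{513240}$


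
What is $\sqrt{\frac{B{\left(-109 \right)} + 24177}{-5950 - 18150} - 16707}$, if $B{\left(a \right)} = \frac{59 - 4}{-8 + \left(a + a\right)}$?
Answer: $\frac{i \sqrt{4956504591466502}}{544660} \approx 129.26 i$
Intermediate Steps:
$B{\left(a \right)} = \frac{55}{-8 + 2 a}$
$\sqrt{\frac{B{\left(-109 \right)} + 24177}{-5950 - 18150} - 16707} = \sqrt{\frac{\frac{55}{2 \left(-4 - 109\right)} + 24177}{-5950 - 18150} - 16707} = \sqrt{\frac{\frac{55}{2 \left(-113\right)} + 24177}{-24100} - 16707} = \sqrt{\left(\frac{55}{2} \left(- \frac{1}{113}\right) + 24177\right) \left(- \frac{1}{24100}\right) - 16707} = \sqrt{\left(- \frac{55}{226} + 24177\right) \left(- \frac{1}{24100}\right) - 16707} = \sqrt{\frac{5463947}{226} \left(- \frac{1}{24100}\right) - 16707} = \sqrt{- \frac{5463947}{5446600} - 16707} = \sqrt{- \frac{91001810147}{5446600}} = \frac{i \sqrt{4956504591466502}}{544660}$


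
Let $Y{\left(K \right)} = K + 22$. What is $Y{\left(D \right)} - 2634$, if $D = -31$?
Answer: $-2643$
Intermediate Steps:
$Y{\left(K \right)} = 22 + K$
$Y{\left(D \right)} - 2634 = \left(22 - 31\right) - 2634 = -9 - 2634 = -2643$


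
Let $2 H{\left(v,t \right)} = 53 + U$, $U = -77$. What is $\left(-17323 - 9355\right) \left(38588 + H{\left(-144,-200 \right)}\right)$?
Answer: $-1029130528$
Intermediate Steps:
$H{\left(v,t \right)} = -12$ ($H{\left(v,t \right)} = \frac{53 - 77}{2} = \frac{1}{2} \left(-24\right) = -12$)
$\left(-17323 - 9355\right) \left(38588 + H{\left(-144,-200 \right)}\right) = \left(-17323 - 9355\right) \left(38588 - 12\right) = \left(-26678\right) 38576 = -1029130528$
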